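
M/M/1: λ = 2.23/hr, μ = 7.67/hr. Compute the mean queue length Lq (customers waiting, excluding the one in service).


ρ = 2.23/7.67 = 0.2907
Lq = ρ²/(1−ρ) = 0.08453/0.7093 = 0.1192

Final: 0.1192


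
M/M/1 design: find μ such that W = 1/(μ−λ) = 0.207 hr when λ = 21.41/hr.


W = 1/(μ−λ) ⇒ μ − λ = 1/W = 1/0.207 = 4.8309
μ = λ + 1/W = 21.41 + 4.8309 = 26.2409 per hr

Final: 26.2409 /hr


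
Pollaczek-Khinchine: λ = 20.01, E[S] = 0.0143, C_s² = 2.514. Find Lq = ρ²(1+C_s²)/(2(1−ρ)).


ρ = λ·E[S] = 20.01·0.0143 = 0.2861
Lq = ρ²(1+C_s²)/(2(1−ρ)) = 0.08188·(1+2.514)/(2·0.7139)
= 0.08188·3.5140/1.4277 = 0.20152

Final: 0.20152


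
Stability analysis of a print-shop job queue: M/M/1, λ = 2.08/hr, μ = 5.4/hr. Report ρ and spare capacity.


Total capacity cμ = 1·5.4 = 5.40/hr
ρ = λ/(cμ) = 2.08/5.40 = 0.3852
Stable ⇔ ρ < 1: YES
Spare capacity = cμ − λ = 5.40 − 2.08 = 3.32/hr

Final: ρ = 0.3852; stable; margin = 3.32/hr


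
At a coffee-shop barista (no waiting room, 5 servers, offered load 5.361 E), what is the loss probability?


B(c,a) = (a^c/c!) / Σ_{k=0}^{c} a^k/k!
a^5/5! = 36.901820
Σ terms (k=0..5): 1.00000 + 5.36100 + 14.37016 + 25.67948 + 34.41692 + 36.90182 = 117.729376
B = 36.901820/117.729376 = 0.313446

Final: 0.313446


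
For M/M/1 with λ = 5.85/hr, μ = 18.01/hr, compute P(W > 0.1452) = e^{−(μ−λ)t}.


W ~ Exponential(μ−λ) for M/M/1.
μ − λ = 18.01 − 5.85 = 12.1600
P(W > t) = e^{−(μ−λ)t} = e^{−1.7656} = 0.171079

Final: 0.171079


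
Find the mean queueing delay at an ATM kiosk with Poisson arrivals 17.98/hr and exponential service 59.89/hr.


ρ = 17.98/59.89 = 0.3002
Wq = ρ/(μ−λ) = 0.3002/(59.89 − 17.98) = 0.3002/41.91 = 0.007163 hr

Final: 0.007163 hr


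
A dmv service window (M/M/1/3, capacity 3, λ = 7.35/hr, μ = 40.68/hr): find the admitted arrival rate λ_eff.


ρ = 0.1807; P_K = (1−ρ)ρ^3/(1−ρ^4) = 0.004838
λ_eff = λ(1 − P_K) = 7.35·(1 − 0.004838) = 7.35·0.995162 = 7.3144 /hr

Final: 7.3144 /hr


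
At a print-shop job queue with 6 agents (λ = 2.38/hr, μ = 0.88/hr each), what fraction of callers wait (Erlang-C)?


a = λ/μ = 2.7045; ρ = a/6 = 0.4508
P₀ = 0.066297 (from M/M/c formula)
C(c,a) = [a^c/(c!(1−ρ))]·P₀ = [391.35033/(720·0.5492)]·0.066297
= 0.98962·0.066297 = 0.065609

Final: 0.065609


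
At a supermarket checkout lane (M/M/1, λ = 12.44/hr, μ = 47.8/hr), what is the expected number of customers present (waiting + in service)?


ρ = λ/μ = 12.44/47.8 = 0.2603
L = ρ/(1−ρ) = 0.2603/(1 − 0.2603) = 0.2603/0.7397 = 0.3518

Final: 0.3518


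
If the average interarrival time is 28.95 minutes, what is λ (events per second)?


λ = 1/(interarrival time) in consistent units.
1 second = 0.0166667 min, so λ = 0.0166667/28.95 = 0.0005757 per second

Final: 0.0005757 /sec


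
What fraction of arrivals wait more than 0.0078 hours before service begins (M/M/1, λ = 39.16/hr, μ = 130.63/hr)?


ρ = 39.16/130.63 = 0.2998
P(Wq > t) = ρ·e^{−(μ−λ)t} = 0.2998·e^{−0.7135}
= 0.2998·0.489943 = 0.146874

Final: 0.146874


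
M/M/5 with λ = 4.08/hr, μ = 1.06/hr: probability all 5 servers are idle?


a = λ/μ = 4.08/1.06 = 3.8491; ρ = a/c = 0.7698
Σ_{k=0}^{4} a^k/k! (terms k=0..4) = 1.00000 + 3.84906 + 7.40762 + 9.50411 + 9.14547 = 30.90626
Tail: a^5/(5!(1−ρ)) = 844.83421/(120·0.2302) = 30.58484
P₀ = 1/(30.90626 + 30.58484) = 1/61.49110 = 0.016263

Final: 0.016263


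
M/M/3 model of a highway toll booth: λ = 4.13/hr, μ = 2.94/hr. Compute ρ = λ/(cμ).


ρ = λ/(cμ) = 4.13/(3·2.94) = 4.13/8.82 = 0.4683

Final: 0.4683


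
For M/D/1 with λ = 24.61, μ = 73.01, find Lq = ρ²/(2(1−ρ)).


ρ = 24.61/73.01 = 0.3371
M/D/1: Lq = ρ²/(2(1−ρ)) = 0.1136/(2·0.6629) = 0.08570

Final: 0.08570


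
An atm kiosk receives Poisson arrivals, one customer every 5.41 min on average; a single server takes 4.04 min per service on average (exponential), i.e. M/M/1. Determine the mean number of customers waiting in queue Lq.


λ = 60/5.41 = 11.0906 /hr
μ = 60/4.04 = 14.8515 /hr
ρ = λ/μ = 11.0906/14.8515 = 0.7468
Lq = ρ²/(1−ρ) = 0.5577/0.2532 = 2.2021

Final: 2.2021


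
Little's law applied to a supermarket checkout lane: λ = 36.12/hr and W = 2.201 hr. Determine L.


L = λW = 36.12·2.201 = 79.5001

Final: 79.5001


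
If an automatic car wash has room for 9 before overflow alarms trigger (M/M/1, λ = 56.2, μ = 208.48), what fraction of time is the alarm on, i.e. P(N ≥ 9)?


ρ = 56.2/208.48 = 0.2696
P(N ≥ n) = ρ^n = 0.2696^9 = 0.000007517

Final: 0.000007517


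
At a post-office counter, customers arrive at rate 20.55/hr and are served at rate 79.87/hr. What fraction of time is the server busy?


ρ = λ/μ = 20.55/79.87 = 0.2573

Final: 0.2573


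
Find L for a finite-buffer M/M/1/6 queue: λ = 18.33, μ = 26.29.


ρ = 18.33/26.29 = 0.6972
L = ρ[1 − (K+1)ρ^K + Kρ^(K+1)] / [(1−ρ)(1−ρ^(K+1))]
Numerator: 0.6972·(1 − 7·0.114877 + 6·0.080095) = 0.471624
Denominator: (0.3028)·(0.919905) = 0.278526
L = 0.471624/0.278526 = 1.6933

Final: 1.6933


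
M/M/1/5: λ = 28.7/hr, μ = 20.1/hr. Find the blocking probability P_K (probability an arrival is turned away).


ρ = λ/μ = 28.7/20.1 = 1.4279
P_K = (1−ρ)ρ^K/(1−ρ^(K+1)) = (-0.4279·5.935116)/(1 − 8.474519)
= -2.539403/-7.474519 = 0.339741

Final: 0.339741


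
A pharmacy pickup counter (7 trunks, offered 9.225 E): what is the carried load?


B(7,9.225) = 0.372771 (Erlang-B)
Carried load = a(1 − B) = 9.225·(1 − 0.372771) = 9.225·0.627229 = 5.7862 E

Final: 5.7862 Erlangs


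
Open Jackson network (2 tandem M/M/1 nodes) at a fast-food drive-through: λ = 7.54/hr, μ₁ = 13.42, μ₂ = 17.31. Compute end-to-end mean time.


Each node sees arrival rate λ = 7.54/hr (tandem ⇒ throughput preserved).
W₁ = 1/(μ₁−λ) = 1/(13.42−7.54) = 0.17007 hr
W₂ = 1/(μ₂−λ) = 1/(17.31−7.54) = 0.10235 hr
W_total = W₁ + W₂ = 0.17007 + 0.10235 = 0.27242 hr

Final: 0.27242 hr


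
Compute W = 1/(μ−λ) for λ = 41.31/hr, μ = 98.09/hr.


W = 1/(μ−λ) = 1/(98.09 − 41.31) = 1/56.78 = 0.01761 hr

Final: 0.01761 hr


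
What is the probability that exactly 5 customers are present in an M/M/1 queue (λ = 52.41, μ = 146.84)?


ρ = 52.41/146.84 = 0.3569
P_n = (1−ρ)·ρ^n = (1 − 0.3569)·0.3569^5 = 0.6431·0.005792 = 0.003725

Final: 0.003725


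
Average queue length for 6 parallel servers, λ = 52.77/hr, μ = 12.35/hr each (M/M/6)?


a = λ/μ = 4.2729; ρ = a/6 = 0.7121
P₀ = 0.012117
Lq = P₀·a^c·ρ / (c!·(1−ρ)²) = 0.012117·6085.84405·0.7121/(720·0.08286)
= 0.88028

Final: 0.88028


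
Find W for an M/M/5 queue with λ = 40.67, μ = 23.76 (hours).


a = 1.7117; ρ = 0.3423; P₀ = 0.179973
Lq = P₀·a^c·ρ/(c!(1−ρ)²) = 0.01744
Wq = Lq/λ = 0.01744/40.67 = 0.0004289 hr
W = Wq + 1/μ = 0.0004289 + 0.04209 = 0.04252 hr

Final: 0.04252 hr


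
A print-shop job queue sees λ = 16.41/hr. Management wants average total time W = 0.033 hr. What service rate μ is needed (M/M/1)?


W = 1/(μ−λ) ⇒ μ − λ = 1/W = 1/0.033 = 30.3030
μ = λ + 1/W = 16.41 + 30.3030 = 46.7130 per hr

Final: 46.7130 /hr


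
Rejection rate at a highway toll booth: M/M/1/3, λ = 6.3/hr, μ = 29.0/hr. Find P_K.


ρ = λ/μ = 6.3/29.0 = 0.2172
P_K = (1−ρ)ρ^K/(1−ρ^(K+1)) = (0.7828·0.010252)/(1 − 0.002227)
= 0.008025/0.997773 = 0.008043

Final: 0.008043


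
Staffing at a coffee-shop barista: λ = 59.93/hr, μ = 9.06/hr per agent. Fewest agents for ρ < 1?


Stability requires cμ > λ ⇔ c > λ/μ.
λ/μ = 59.93/9.06 = 6.6148
Minimum integer c = ⌊6.6148⌋ + 1 = 7
Check: 7·9.06 = 63.42 > 59.93, while 6·9.06 = 54.36 ≤ 59.93

Final: 7 servers


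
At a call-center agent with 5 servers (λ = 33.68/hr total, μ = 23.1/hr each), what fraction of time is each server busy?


ρ = λ/(cμ) = 33.68/(5·23.1) = 33.68/115.50 = 0.2916

Final: 0.2916


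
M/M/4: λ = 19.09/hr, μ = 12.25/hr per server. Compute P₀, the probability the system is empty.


a = λ/μ = 19.09/12.25 = 1.5584; ρ = a/c = 0.3896
Σ_{k=0}^{3} a^k/k! (terms k=0..3) = 1.00000 + 1.55837 + 1.21425 + 0.63075 = 4.40337
Tail: a^4/(4!(1−ρ)) = 5.89765/(24·0.6104) = 0.40258
P₀ = 1/(4.40337 + 0.40258) = 1/4.80595 = 0.208075

Final: 0.208075


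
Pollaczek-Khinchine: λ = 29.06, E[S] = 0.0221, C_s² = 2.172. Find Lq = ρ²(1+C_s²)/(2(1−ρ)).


ρ = λ·E[S] = 29.06·0.0221 = 0.6422
Lq = ρ²(1+C_s²)/(2(1−ρ)) = 0.4125·(1+2.172)/(2·0.3578)
= 0.4125·3.1720/0.7155 = 1.82840

Final: 1.82840


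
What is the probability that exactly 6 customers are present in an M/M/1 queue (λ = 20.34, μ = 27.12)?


ρ = 20.34/27.12 = 0.7500
P_n = (1−ρ)·ρ^n = (1 − 0.7500)·0.7500^6 = 0.2500·0.177979 = 0.044495

Final: 0.044495


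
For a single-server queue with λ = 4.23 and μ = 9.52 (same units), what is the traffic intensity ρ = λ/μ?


ρ = λ/μ = 4.23/9.52 = 0.4443

Final: 0.4443


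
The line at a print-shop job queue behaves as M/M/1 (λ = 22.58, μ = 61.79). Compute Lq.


ρ = 22.58/61.79 = 0.3654
Lq = ρ²/(1−ρ) = 0.1335/0.6346 = 0.2104

Final: 0.2104


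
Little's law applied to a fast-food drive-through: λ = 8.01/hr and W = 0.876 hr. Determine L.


L = λW = 8.01·0.876 = 7.0168

Final: 7.0168


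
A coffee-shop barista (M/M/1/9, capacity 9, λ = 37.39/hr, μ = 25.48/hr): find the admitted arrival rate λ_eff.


ρ = 1.4674; P_K = (1−ρ)ρ^9/(1−ρ^10) = 0.325566
λ_eff = λ(1 − P_K) = 37.39·(1 − 0.325566) = 37.39·0.674434 = 25.2171 /hr

Final: 25.2171 /hr


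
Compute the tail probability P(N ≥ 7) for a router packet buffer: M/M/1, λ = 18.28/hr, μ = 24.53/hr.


ρ = 18.28/24.53 = 0.7452
P(N ≥ n) = ρ^n = 0.7452^7 = 0.127629

Final: 0.127629


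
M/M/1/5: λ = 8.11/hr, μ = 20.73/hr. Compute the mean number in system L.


ρ = 8.11/20.73 = 0.3912
L = ρ[1 − (K+1)ρ^K + Kρ^(K+1)] / [(1−ρ)(1−ρ^(K+1))]
Numerator: 0.3912·(1 − 6·0.009164 + 5·0.003585) = 0.376722
Denominator: (0.6088)·(0.996415) = 0.606597
L = 0.376722/0.606597 = 0.6210

Final: 0.6210


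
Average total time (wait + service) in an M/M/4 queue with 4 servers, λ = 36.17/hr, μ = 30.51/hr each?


a = 1.1855; ρ = 0.2964; P₀ = 0.304609
Lq = P₀·a^c·ρ/(c!(1−ρ)²) = 0.01501
Wq = Lq/λ = 0.01501/36.17 = 0.0004149 hr
W = Wq + 1/μ = 0.0004149 + 0.03278 = 0.03319 hr

Final: 0.03319 hr


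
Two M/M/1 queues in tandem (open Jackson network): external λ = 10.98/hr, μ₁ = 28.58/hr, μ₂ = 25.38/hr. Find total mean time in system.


Each node sees arrival rate λ = 10.98/hr (tandem ⇒ throughput preserved).
W₁ = 1/(μ₁−λ) = 1/(28.58−10.98) = 0.05682 hr
W₂ = 1/(μ₂−λ) = 1/(25.38−10.98) = 0.06944 hr
W_total = W₁ + W₂ = 0.05682 + 0.06944 = 0.12626 hr

Final: 0.12626 hr


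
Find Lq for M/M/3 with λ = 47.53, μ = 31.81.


a = λ/μ = 1.4942; ρ = a/3 = 0.4981
P₀ = 0.211948
Lq = P₀·a^c·ρ / (c!·(1−ρ)²) = 0.211948·3.33590·0.4981/(6·0.25194)
= 0.23295

Final: 0.23295


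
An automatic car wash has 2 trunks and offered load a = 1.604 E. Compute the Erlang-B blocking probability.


B(c,a) = (a^c/c!) / Σ_{k=0}^{c} a^k/k!
a^2/2! = 1.286408
Σ terms (k=0..2): 1.00000 + 1.60400 + 1.28641 = 3.890408
B = 1.286408/3.890408 = 0.330661

Final: 0.330661


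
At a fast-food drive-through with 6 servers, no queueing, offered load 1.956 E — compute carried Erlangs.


B(6,1.956) = 0.011045 (Erlang-B)
Carried load = a(1 − B) = 1.956·(1 − 0.011045) = 1.956·0.988955 = 1.9344 E

Final: 1.9344 Erlangs


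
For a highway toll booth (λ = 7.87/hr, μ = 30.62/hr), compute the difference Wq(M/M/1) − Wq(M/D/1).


ρ = 7.87/30.62 = 0.2570
Wq(M/M/1) = ρ/(μ−λ) = 0.2570/22.75 = 0.01130 hr
Wq(M/D/1) = ρ/(2(μ−λ)) = 0.005649 hr
Savings = 0.01130 − 0.005649 = 0.005649 hr

Final: 0.005649 hr


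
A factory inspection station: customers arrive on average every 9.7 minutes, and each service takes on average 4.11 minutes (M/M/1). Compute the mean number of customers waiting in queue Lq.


λ = 60/9.7 = 6.1856 /hr
μ = 60/4.11 = 14.5985 /hr
ρ = λ/μ = 6.1856/14.5985 = 0.4237
Lq = ρ²/(1−ρ) = 0.1795/0.5763 = 0.3115

Final: 0.3115


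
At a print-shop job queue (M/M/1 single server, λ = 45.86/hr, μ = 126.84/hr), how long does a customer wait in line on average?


ρ = 45.86/126.84 = 0.3616
Wq = ρ/(μ−λ) = 0.3616/(126.84 − 45.86) = 0.3616/80.98 = 0.004465 hr

Final: 0.004465 hr


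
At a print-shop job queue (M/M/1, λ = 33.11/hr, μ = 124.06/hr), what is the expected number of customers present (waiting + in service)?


ρ = λ/μ = 33.11/124.06 = 0.2669
L = ρ/(1−ρ) = 0.2669/(1 − 0.2669) = 0.2669/0.7331 = 0.3640

Final: 0.3640


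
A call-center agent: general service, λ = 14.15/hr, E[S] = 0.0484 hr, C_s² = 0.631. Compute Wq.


ρ = λ·E[S] = 14.15·0.0484 = 0.6849
E[S²] = E[S]²(1+C_s²) = 0.0484²·(1+0.631) = 0.003821
Wq = λ·E[S²]/(2(1−ρ)) = 14.15·0.003821/(2·0.3151) = 0.08578 hr

Final: 0.08578 hr


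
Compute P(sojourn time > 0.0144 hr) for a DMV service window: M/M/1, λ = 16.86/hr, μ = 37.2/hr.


W ~ Exponential(μ−λ) for M/M/1.
μ − λ = 37.2 − 16.86 = 20.3400
P(W > t) = e^{−(μ−λ)t} = e^{−0.2929} = 0.746100

Final: 0.746100


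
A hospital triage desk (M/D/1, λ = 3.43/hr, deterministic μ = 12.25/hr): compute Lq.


ρ = 3.43/12.25 = 0.2800
M/D/1: Lq = ρ²/(2(1−ρ)) = 0.07840/(2·0.7200) = 0.05444

Final: 0.05444


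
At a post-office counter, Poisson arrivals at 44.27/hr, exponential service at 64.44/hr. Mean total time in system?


W = 1/(μ−λ) = 1/(64.44 − 44.27) = 1/20.17 = 0.04958 hr

Final: 0.04958 hr


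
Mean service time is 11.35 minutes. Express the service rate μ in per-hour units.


μ = 1/(service time) in consistent units.
1 hour = 60 min, so μ = 60/11.35 = 5.2863 per hour

Final: 5.2863 /hr


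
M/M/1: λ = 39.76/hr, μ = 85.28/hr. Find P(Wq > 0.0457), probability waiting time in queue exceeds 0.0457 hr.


ρ = 39.76/85.28 = 0.4662
P(Wq > t) = ρ·e^{−(μ−λ)t} = 0.4662·e^{−2.0803}
= 0.4662·0.124897 = 0.058231

Final: 0.058231


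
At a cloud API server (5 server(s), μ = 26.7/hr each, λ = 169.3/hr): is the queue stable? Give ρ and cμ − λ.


Total capacity cμ = 5·26.7 = 133.50/hr
ρ = λ/(cμ) = 169.3/133.50 = 1.2682
Stable ⇔ ρ < 1: NO
Spare capacity = cμ − λ = 133.50 − 169.3 = -35.80/hr

Final: ρ = 1.2682; unstable; margin = -35.80/hr


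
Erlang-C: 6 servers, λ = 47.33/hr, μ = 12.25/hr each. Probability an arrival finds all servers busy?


a = λ/μ = 3.8637; ρ = a/6 = 0.6439
P₀ = 0.019464 (from M/M/c formula)
C(c,a) = [a^c/(c!(1−ρ))]·P₀ = [3326.61464/(720·0.3561)]·0.019464
= 12.97638·0.019464 = 0.252572

Final: 0.252572


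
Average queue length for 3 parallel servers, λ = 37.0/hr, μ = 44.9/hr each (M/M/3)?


a = λ/μ = 0.8241; ρ = a/3 = 0.2747
P₀ = 0.436268
Lq = P₀·a^c·ρ / (c!·(1−ρ)²) = 0.436268·0.55959·0.2747/(6·0.52608)
= 0.02124

Final: 0.02124


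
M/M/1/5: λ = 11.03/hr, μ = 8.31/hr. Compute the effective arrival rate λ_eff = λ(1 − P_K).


ρ = 1.3273; P_K = (1−ρ)ρ^5/(1−ρ^6) = 0.301790
λ_eff = λ(1 − P_K) = 11.03·(1 − 0.301790) = 11.03·0.698210 = 7.7013 /hr

Final: 7.7013 /hr


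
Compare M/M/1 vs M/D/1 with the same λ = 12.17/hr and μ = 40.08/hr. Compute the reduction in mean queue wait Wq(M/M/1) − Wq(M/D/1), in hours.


ρ = 12.17/40.08 = 0.3036
Wq(M/M/1) = ρ/(μ−λ) = 0.3036/27.91 = 0.01088 hr
Wq(M/D/1) = ρ/(2(μ−λ)) = 0.005440 hr
Savings = 0.01088 − 0.005440 = 0.005440 hr

Final: 0.005440 hr


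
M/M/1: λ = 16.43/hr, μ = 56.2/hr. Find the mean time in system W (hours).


W = 1/(μ−λ) = 1/(56.2 − 16.43) = 1/39.77 = 0.02514 hr

Final: 0.02514 hr


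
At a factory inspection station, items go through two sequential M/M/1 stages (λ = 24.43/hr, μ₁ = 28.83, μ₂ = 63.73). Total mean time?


Each node sees arrival rate λ = 24.43/hr (tandem ⇒ throughput preserved).
W₁ = 1/(μ₁−λ) = 1/(28.83−24.43) = 0.22727 hr
W₂ = 1/(μ₂−λ) = 1/(63.73−24.43) = 0.02545 hr
W_total = W₁ + W₂ = 0.22727 + 0.02545 = 0.25272 hr

Final: 0.25272 hr


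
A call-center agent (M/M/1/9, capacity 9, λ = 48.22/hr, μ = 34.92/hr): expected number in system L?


ρ = 48.22/34.92 = 1.3809
L = ρ[1 − (K+1)ρ^K + Kρ^(K+1)] / [(1−ρ)(1−ρ^(K+1))]
Numerator: 1.3809·(1 − 10·18.254786 + 9·25.207496) = 62.580513
Denominator: (-0.3809)·(-24.207496) = 9.219923
L = 62.580513/9.219923 = 6.7875

Final: 6.7875


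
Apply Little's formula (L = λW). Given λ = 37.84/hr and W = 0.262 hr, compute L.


L = λW = 37.84·0.262 = 9.9141

Final: 9.9141


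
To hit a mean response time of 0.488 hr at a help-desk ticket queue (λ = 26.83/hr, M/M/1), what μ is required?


W = 1/(μ−λ) ⇒ μ − λ = 1/W = 1/0.488 = 2.0492
μ = λ + 1/W = 26.83 + 2.0492 = 28.8792 per hr

Final: 28.8792 /hr


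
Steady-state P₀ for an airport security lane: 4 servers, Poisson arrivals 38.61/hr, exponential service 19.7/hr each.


a = λ/μ = 38.61/19.7 = 1.9599; ρ = a/c = 0.4900
Σ_{k=0}^{3} a^k/k! (terms k=0..3) = 1.00000 + 1.95990 + 1.92060 + 1.25473 = 6.13523
Tail: a^4/(4!(1−ρ)) = 14.75483/(24·0.5100) = 1.20540
P₀ = 1/(6.13523 + 1.20540) = 1/7.34063 = 0.136228

Final: 0.136228


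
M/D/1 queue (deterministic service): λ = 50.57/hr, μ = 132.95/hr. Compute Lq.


ρ = 50.57/132.95 = 0.3804
M/D/1: Lq = ρ²/(2(1−ρ)) = 0.1447/(2·0.6196) = 0.11675

Final: 0.11675


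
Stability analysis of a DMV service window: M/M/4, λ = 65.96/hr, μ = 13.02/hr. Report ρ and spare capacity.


Total capacity cμ = 4·13.02 = 52.08/hr
ρ = λ/(cμ) = 65.96/52.08 = 1.2665
Stable ⇔ ρ < 1: NO
Spare capacity = cμ − λ = 52.08 − 65.96 = -13.88/hr

Final: ρ = 1.2665; unstable; margin = -13.88/hr


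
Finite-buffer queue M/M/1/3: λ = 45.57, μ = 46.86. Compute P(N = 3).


ρ = λ/μ = 45.57/46.86 = 0.9725
P_K = (1−ρ)ρ^K/(1−ρ^(K+1)) = (0.02753·0.919666)/(1 − 0.894349)
= 0.025317/0.105651 = 0.239631

Final: 0.239631


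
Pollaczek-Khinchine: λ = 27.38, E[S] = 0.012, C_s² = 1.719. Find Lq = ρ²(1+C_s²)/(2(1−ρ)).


ρ = λ·E[S] = 27.38·0.012 = 0.3286
Lq = ρ²(1+C_s²)/(2(1−ρ)) = 0.1080·(1+1.719)/(2·0.6714)
= 0.1080·2.7190/1.3429 = 0.21858

Final: 0.21858


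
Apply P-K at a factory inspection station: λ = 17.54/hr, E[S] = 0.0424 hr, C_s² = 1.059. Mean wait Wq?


ρ = λ·E[S] = 17.54·0.0424 = 0.7437
E[S²] = E[S]²(1+C_s²) = 0.0424²·(1+1.059) = 0.003702
Wq = λ·E[S²]/(2(1−ρ)) = 17.54·0.003702/(2·0.2563) = 0.12666 hr

Final: 0.12666 hr


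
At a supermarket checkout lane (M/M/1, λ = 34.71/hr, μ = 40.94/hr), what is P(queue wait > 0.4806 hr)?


ρ = 34.71/40.94 = 0.8478
P(Wq > t) = ρ·e^{−(μ−λ)t} = 0.8478·e^{−2.9941}
= 0.8478·0.050080 = 0.042459

Final: 0.042459


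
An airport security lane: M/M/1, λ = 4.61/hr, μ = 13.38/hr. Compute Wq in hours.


ρ = 4.61/13.38 = 0.3445
Wq = ρ/(μ−λ) = 0.3445/(13.38 − 4.61) = 0.3445/8.77 = 0.03929 hr

Final: 0.03929 hr


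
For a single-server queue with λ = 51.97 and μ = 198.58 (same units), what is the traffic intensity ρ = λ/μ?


ρ = λ/μ = 51.97/198.58 = 0.2617

Final: 0.2617


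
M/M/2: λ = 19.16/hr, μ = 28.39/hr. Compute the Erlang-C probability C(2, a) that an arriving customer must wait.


a = λ/μ = 0.6749; ρ = a/2 = 0.3374
P₀ = 0.495391 (from M/M/c formula)
C(c,a) = [a^c/(c!(1−ρ))]·P₀ = [0.45547/(2·0.6626)]·0.495391
= 0.34372·0.495391 = 0.170277

Final: 0.170277


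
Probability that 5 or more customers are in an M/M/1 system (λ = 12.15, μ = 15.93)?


ρ = 12.15/15.93 = 0.7627
P(N ≥ n) = ρ^n = 0.7627^5 = 0.258109

Final: 0.258109


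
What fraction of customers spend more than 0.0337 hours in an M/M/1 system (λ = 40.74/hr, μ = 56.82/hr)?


W ~ Exponential(μ−λ) for M/M/1.
μ − λ = 56.82 − 40.74 = 16.0800
P(W > t) = e^{−(μ−λ)t} = e^{−0.5419} = 0.581644

Final: 0.581644


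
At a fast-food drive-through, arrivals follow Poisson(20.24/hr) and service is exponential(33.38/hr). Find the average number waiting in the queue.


ρ = 20.24/33.38 = 0.6064
Lq = ρ²/(1−ρ) = 0.3677/0.3936 = 0.9340

Final: 0.9340


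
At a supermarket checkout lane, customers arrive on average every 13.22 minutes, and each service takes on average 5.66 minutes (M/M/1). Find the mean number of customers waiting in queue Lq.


λ = 60/13.22 = 4.5386 /hr
μ = 60/5.66 = 10.6007 /hr
ρ = λ/μ = 4.5386/10.6007 = 0.4281
Lq = ρ²/(1−ρ) = 0.1833/0.5719 = 0.3205

Final: 0.3205


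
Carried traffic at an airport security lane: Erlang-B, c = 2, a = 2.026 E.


B(2,2.026) = 0.404136 (Erlang-B)
Carried load = a(1 − B) = 2.026·(1 − 0.404136) = 2.026·0.595864 = 1.2072 E

Final: 1.2072 Erlangs


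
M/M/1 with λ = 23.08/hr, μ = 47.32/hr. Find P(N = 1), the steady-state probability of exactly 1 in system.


ρ = 23.08/47.32 = 0.4877
P_n = (1−ρ)·ρ^n = (1 − 0.4877)·0.4877^1 = 0.5123·0.487743 = 0.249850

Final: 0.249850


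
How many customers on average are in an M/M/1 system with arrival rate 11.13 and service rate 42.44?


ρ = λ/μ = 11.13/42.44 = 0.2623
L = ρ/(1−ρ) = 0.2623/(1 − 0.2623) = 0.2623/0.7377 = 0.3555

Final: 0.3555


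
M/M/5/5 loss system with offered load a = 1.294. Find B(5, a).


B(c,a) = (a^c/c!) / Σ_{k=0}^{c} a^k/k!
a^5/5! = 0.030234
Σ terms (k=0..5): 1.00000 + 1.29400 + 0.83722 + 0.36112 + 0.11682 + 0.03023 = 3.639394
B = 0.030234/3.639394 = 0.008307

Final: 0.008307


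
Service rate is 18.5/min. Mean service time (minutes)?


Mean service time = 1/μ = 1/18.5 minute = 0.05405 minute
In minutes: 0.05405 × 1 = 0.05405 min

Final: 0.05405 min


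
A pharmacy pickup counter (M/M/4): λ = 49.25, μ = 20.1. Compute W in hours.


a = 2.4502; ρ = 0.6126; P₀ = 0.078246
Lq = P₀·a^c·ρ/(c!(1−ρ)²) = 0.47955
Wq = Lq/λ = 0.47955/49.25 = 0.009737 hr
W = Wq + 1/μ = 0.009737 + 0.04975 = 0.05949 hr

Final: 0.05949 hr


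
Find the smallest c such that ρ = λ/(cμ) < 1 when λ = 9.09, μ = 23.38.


Stability requires cμ > λ ⇔ c > λ/μ.
λ/μ = 9.09/23.38 = 0.3888
Minimum integer c = ⌊0.3888⌋ + 1 = 1
Check: 1·23.38 = 23.38 > 9.09, while 0·23.38 = 0.00 ≤ 9.09

Final: 1 servers


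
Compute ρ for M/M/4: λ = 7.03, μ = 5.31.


ρ = λ/(cμ) = 7.03/(4·5.31) = 7.03/21.24 = 0.3310

Final: 0.3310


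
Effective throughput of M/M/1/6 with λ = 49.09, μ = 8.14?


ρ = 6.0307; P_K = (1−ρ)ρ^6/(1−ρ^7) = 0.834185
λ_eff = λ(1 − P_K) = 49.09·(1 − 0.834185) = 49.09·0.165815 = 8.1399 /hr

Final: 8.1399 /hr


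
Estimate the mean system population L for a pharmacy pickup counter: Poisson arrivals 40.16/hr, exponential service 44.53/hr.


ρ = λ/μ = 40.16/44.53 = 0.9019
L = ρ/(1−ρ) = 0.9019/(1 − 0.9019) = 0.9019/0.09814 = 9.1899

Final: 9.1899


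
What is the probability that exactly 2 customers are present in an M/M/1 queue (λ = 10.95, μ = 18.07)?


ρ = 10.95/18.07 = 0.6060
P_n = (1−ρ)·ρ^n = (1 − 0.6060)·0.6060^2 = 0.3940·0.367208 = 0.144688

Final: 0.144688


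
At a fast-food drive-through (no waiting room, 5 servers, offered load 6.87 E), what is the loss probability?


B(c,a) = (a^c/c!) / Σ_{k=0}^{c} a^k/k!
a^5/5! = 127.527087
Σ terms (k=0..5): 1.00000 + 6.87000 + 23.59845 + 54.04045 + 92.81447 + 127.52709 = 305.850461
B = 127.527087/305.850461 = 0.416959

Final: 0.416959


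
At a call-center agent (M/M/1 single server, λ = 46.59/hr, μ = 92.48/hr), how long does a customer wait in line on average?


ρ = 46.59/92.48 = 0.5038
Wq = ρ/(μ−λ) = 0.5038/(92.48 − 46.59) = 0.5038/45.89 = 0.01098 hr

Final: 0.01098 hr


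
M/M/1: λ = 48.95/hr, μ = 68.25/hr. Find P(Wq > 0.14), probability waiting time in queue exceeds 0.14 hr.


ρ = 48.95/68.25 = 0.7172
P(Wq > t) = ρ·e^{−(μ−λ)t} = 0.7172·e^{−2.7020}
= 0.7172·0.067071 = 0.048105

Final: 0.048105


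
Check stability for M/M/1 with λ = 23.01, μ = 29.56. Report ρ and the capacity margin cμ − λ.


Total capacity cμ = 1·29.56 = 29.56/hr
ρ = λ/(cμ) = 23.01/29.56 = 0.7784
Stable ⇔ ρ < 1: YES
Spare capacity = cμ − λ = 29.56 − 23.01 = 6.55/hr

Final: ρ = 0.7784; stable; margin = 6.55/hr


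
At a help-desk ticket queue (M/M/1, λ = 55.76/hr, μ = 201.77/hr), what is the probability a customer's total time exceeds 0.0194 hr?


W ~ Exponential(μ−λ) for M/M/1.
μ − λ = 201.77 − 55.76 = 146.0100
P(W > t) = e^{−(μ−λ)t} = e^{−2.8326} = 0.058860

Final: 0.058860


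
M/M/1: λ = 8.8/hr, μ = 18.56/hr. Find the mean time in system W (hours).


W = 1/(μ−λ) = 1/(18.56 − 8.8) = 1/9.76 = 0.1025 hr

Final: 0.1025 hr


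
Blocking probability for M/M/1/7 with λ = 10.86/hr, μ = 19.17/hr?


ρ = λ/μ = 10.86/19.17 = 0.5665
P_K = (1−ρ)ρ^K/(1−ρ^(K+1)) = (0.4335·0.018726)/(1 − 0.010609)
= 0.008118/0.989391 = 0.008205

Final: 0.008205


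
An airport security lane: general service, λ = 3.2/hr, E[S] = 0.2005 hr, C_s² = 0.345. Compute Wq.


ρ = λ·E[S] = 3.2·0.2005 = 0.6416
E[S²] = E[S]²(1+C_s²) = 0.2005²·(1+0.345) = 0.054069
Wq = λ·E[S²]/(2(1−ρ)) = 3.2·0.054069/(2·0.3584) = 0.24138 hr

Final: 0.24138 hr


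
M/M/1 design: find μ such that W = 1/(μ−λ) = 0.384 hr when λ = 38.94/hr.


W = 1/(μ−λ) ⇒ μ − λ = 1/W = 1/0.384 = 2.6042
μ = λ + 1/W = 38.94 + 2.6042 = 41.5442 per hr

Final: 41.5442 /hr


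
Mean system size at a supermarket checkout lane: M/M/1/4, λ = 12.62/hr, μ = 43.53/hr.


ρ = 12.62/43.53 = 0.2899
L = ρ[1 − (K+1)ρ^K + Kρ^(K+1)] / [(1−ρ)(1−ρ^(K+1))]
Numerator: 0.2899·(1 − 5·0.007065 + 4·0.002048) = 0.282050
Denominator: (0.7101)·(0.997952) = 0.708631
L = 0.282050/0.708631 = 0.3980

Final: 0.3980


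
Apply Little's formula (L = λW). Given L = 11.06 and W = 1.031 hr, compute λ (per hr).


λ = L/W = 11.06/1.031 = 10.7274 /hr

Final: 10.7274 /hr


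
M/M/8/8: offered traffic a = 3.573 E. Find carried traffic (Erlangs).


B(8,3.573) = 0.018702 (Erlang-B)
Carried load = a(1 − B) = 3.573·(1 − 0.018702) = 3.573·0.981298 = 3.5062 E

Final: 3.5062 Erlangs


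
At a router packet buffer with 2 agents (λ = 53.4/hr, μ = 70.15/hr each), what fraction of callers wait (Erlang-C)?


a = λ/μ = 0.7612; ρ = a/2 = 0.3806
P₀ = 0.448632 (from M/M/c formula)
C(c,a) = [a^c/(c!(1−ρ))]·P₀ = [0.57946/(2·0.6194)]·0.448632
= 0.46777·0.448632 = 0.209858

Final: 0.209858


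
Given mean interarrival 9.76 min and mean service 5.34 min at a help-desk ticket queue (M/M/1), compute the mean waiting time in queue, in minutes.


λ = 60/9.76 = 6.1475 /hr
μ = 60/5.34 = 11.2360 /hr
ρ = λ/μ = 6.1475/11.2360 = 0.5471
Wq = ρ/(μ−λ) = 0.5471/(11.2360−6.1475) = 0.10752 hr
In minutes: 0.10752·60 = 6.451 min

Final: 6.451 min


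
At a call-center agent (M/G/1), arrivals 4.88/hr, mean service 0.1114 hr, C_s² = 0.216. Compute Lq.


ρ = λ·E[S] = 4.88·0.1114 = 0.5436
Lq = ρ²(1+C_s²)/(2(1−ρ)) = 0.2955·(1+0.216)/(2·0.4564)
= 0.2955·1.2160/0.9127 = 0.39373

Final: 0.39373


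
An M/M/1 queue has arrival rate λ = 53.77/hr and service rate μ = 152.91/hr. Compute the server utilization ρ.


ρ = λ/μ = 53.77/152.91 = 0.3516

Final: 0.3516


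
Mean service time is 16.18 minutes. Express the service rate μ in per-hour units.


μ = 1/(service time) in consistent units.
1 hour = 60 min, so μ = 60/16.18 = 3.7083 per hour

Final: 3.7083 /hr


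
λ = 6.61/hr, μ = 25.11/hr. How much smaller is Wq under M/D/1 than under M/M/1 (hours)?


ρ = 6.61/25.11 = 0.2632
Wq(M/M/1) = ρ/(μ−λ) = 0.2632/18.50 = 0.01423 hr
Wq(M/D/1) = ρ/(2(μ−λ)) = 0.007115 hr
Savings = 0.01423 − 0.007115 = 0.007115 hr

Final: 0.007115 hr


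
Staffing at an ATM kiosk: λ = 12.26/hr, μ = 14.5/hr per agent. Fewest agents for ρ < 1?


Stability requires cμ > λ ⇔ c > λ/μ.
λ/μ = 12.26/14.5 = 0.8455
Minimum integer c = ⌊0.8455⌋ + 1 = 1
Check: 1·14.5 = 14.50 > 12.26, while 0·14.5 = 0.00 ≤ 12.26

Final: 1 servers


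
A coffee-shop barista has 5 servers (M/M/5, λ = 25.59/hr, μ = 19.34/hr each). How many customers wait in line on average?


a = λ/μ = 1.3232; ρ = a/5 = 0.2646
P₀ = 0.266077
Lq = P₀·a^c·ρ / (c!·(1−ρ)²) = 0.266077·4.05573·0.2646/(120·0.54076)
= 0.004401

Final: 0.004401


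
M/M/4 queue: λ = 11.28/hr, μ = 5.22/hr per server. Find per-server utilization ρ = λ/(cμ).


ρ = λ/(cμ) = 11.28/(4·5.22) = 11.28/20.88 = 0.5402

Final: 0.5402


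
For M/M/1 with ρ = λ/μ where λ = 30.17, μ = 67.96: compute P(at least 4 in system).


ρ = 30.17/67.96 = 0.4439
P(N ≥ n) = ρ^n = 0.4439^4 = 0.038841

Final: 0.038841


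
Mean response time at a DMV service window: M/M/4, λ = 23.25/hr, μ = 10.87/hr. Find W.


a = 2.1389; ρ = 0.5347; P₀ = 0.111961
Lq = P₀·a^c·ρ/(c!(1−ρ)²) = 0.24119
Wq = Lq/λ = 0.24119/23.25 = 0.01037 hr
W = Wq + 1/μ = 0.01037 + 0.09200 = 0.10237 hr

Final: 0.10237 hr


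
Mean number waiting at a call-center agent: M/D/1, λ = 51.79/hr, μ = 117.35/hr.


ρ = 51.79/117.35 = 0.4413
M/D/1: Lq = ρ²/(2(1−ρ)) = 0.1948/(2·0.5587) = 0.17432

Final: 0.17432


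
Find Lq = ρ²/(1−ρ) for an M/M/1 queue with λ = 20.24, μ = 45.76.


ρ = 20.24/45.76 = 0.4423
Lq = ρ²/(1−ρ) = 0.1956/0.5577 = 0.3508

Final: 0.3508


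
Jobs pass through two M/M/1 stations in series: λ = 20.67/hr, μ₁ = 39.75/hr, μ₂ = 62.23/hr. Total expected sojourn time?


Each node sees arrival rate λ = 20.67/hr (tandem ⇒ throughput preserved).
W₁ = 1/(μ₁−λ) = 1/(39.75−20.67) = 0.05241 hr
W₂ = 1/(μ₂−λ) = 1/(62.23−20.67) = 0.02406 hr
W_total = W₁ + W₂ = 0.05241 + 0.02406 = 0.07647 hr

Final: 0.07647 hr


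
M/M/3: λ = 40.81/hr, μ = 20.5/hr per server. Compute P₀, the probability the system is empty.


a = λ/μ = 40.81/20.5 = 1.9907; ρ = a/c = 0.6636
Σ_{k=0}^{2} a^k/k! (terms k=0..2) = 1.00000 + 1.99073 + 1.98151 = 4.97224
Tail: a^3/(3!(1−ρ)) = 7.88930/(6·0.3364) = 3.90842
P₀ = 1/(4.97224 + 3.90842) = 1/8.88066 = 0.112604

Final: 0.112604


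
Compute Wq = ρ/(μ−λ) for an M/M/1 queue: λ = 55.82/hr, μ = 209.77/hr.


ρ = 55.82/209.77 = 0.2661
Wq = ρ/(μ−λ) = 0.2661/(209.77 − 55.82) = 0.2661/153.95 = 0.001728 hr

Final: 0.001728 hr


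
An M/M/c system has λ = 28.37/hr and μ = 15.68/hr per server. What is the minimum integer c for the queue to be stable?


Stability requires cμ > λ ⇔ c > λ/μ.
λ/μ = 28.37/15.68 = 1.8093
Minimum integer c = ⌊1.8093⌋ + 1 = 2
Check: 2·15.68 = 31.36 > 28.37, while 1·15.68 = 15.68 ≤ 28.37

Final: 2 servers


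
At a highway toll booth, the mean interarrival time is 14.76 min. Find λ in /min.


λ = 1/(interarrival time) in consistent units.
1 minute = 1 min, so λ = 1/14.76 = 0.06775 per minute

Final: 0.06775 /min


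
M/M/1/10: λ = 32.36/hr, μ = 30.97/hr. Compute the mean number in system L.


ρ = 32.36/30.97 = 1.0449
L = ρ[1 − (K+1)ρ^K + Kρ^(K+1)] / [(1−ρ)(1−ρ^(K+1))]
Numerator: 1.0449·(1 − 11·1.551219 + 10·1.620841) = 0.151509
Denominator: (-0.04488)·(-0.620841) = 0.027865
L = 0.151509/0.027865 = 5.4373

Final: 5.4373


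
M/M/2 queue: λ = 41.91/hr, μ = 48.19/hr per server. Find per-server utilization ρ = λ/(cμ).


ρ = λ/(cμ) = 41.91/(2·48.19) = 41.91/96.38 = 0.4348

Final: 0.4348


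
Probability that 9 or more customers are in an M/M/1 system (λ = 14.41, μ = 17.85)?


ρ = 14.41/17.85 = 0.8073
P(N ≥ n) = ρ^n = 0.8073^9 = 0.145624

Final: 0.145624


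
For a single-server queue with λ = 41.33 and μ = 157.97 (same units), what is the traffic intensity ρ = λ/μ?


ρ = λ/μ = 41.33/157.97 = 0.2616

Final: 0.2616


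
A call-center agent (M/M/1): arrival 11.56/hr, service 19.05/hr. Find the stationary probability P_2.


ρ = 11.56/19.05 = 0.6068
P_n = (1−ρ)·ρ^n = (1 − 0.6068)·0.6068^2 = 0.3932·0.368236 = 0.144781

Final: 0.144781


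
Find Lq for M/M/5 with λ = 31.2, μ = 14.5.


a = λ/μ = 2.1517; ρ = a/5 = 0.4303
P₀ = 0.115009
Lq = P₀·a^c·ρ / (c!·(1−ρ)²) = 0.115009·46.12464·0.4303/(120·0.32451)
= 0.05862

Final: 0.05862


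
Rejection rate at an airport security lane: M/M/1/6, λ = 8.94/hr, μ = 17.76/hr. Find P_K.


ρ = λ/μ = 8.94/17.76 = 0.5034
P_K = (1−ρ)ρ^K/(1−ρ^(K+1)) = (0.4966·0.016269)/(1 − 0.008190)
= 0.008080/0.991810 = 0.008146

Final: 0.008146


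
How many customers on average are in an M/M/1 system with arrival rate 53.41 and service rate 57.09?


ρ = λ/μ = 53.41/57.09 = 0.9355
L = ρ/(1−ρ) = 0.9355/(1 − 0.9355) = 0.9355/0.06446 = 14.5136

Final: 14.5136


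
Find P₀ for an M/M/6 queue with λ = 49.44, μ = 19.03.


a = λ/μ = 49.44/19.03 = 2.5980; ρ = a/c = 0.4330
Σ_{k=0}^{5} a^k/k! (terms k=0..5) = 1.00000 + 2.59800 + 3.37481 + 2.92259 + 1.89822 + 0.98632 = 12.77994
Tail: a^6/(6!(1−ρ)) = 307.49499/(720·0.5670) = 0.75322
P₀ = 1/(12.77994 + 0.75322) = 1/13.53317 = 0.073893

Final: 0.073893


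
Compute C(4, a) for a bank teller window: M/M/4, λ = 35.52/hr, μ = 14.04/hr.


a = λ/μ = 2.5299; ρ = a/4 = 0.6325
P₀ = 0.071056 (from M/M/c formula)
C(c,a) = [a^c/(c!(1−ρ))]·P₀ = [40.96598/(24·0.3675)]·0.071056
= 4.64440·0.071056 = 0.330014

Final: 0.330014


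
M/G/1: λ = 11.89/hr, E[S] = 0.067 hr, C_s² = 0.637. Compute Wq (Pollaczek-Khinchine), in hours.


ρ = λ·E[S] = 11.89·0.067 = 0.7966
E[S²] = E[S]²(1+C_s²) = 0.067²·(1+0.637) = 0.007348
Wq = λ·E[S²]/(2(1−ρ)) = 11.89·0.007348/(2·0.2034) = 0.21481 hr

Final: 0.21481 hr


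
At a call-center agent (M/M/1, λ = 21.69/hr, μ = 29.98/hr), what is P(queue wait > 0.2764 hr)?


ρ = 21.69/29.98 = 0.7235
P(Wq > t) = ρ·e^{−(μ−λ)t} = 0.7235·e^{−2.2914}
= 0.7235·0.101129 = 0.073165

Final: 0.073165


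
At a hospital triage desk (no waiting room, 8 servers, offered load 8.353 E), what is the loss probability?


B(c,a) = (a^c/c!) / Σ_{k=0}^{c} a^k/k!
a^8/8! = 587.786122
Σ terms (k=0..8): 1.00000 + 8.35300 + 34.88630 + 97.13510 + 202.84237 + 338.86847 + 471.76139 + 562.94612 + 587.78612 = 2305.578881
B = 587.786122/2305.578881 = 0.254941

Final: 0.254941


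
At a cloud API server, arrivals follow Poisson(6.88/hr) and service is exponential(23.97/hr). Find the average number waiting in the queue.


ρ = 6.88/23.97 = 0.2870
Lq = ρ²/(1−ρ) = 0.08238/0.7130 = 0.1155

Final: 0.1155


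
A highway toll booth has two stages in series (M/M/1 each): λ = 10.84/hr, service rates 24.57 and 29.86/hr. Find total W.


Each node sees arrival rate λ = 10.84/hr (tandem ⇒ throughput preserved).
W₁ = 1/(μ₁−λ) = 1/(24.57−10.84) = 0.07283 hr
W₂ = 1/(μ₂−λ) = 1/(29.86−10.84) = 0.05258 hr
W_total = W₁ + W₂ = 0.07283 + 0.05258 = 0.12541 hr

Final: 0.12541 hr


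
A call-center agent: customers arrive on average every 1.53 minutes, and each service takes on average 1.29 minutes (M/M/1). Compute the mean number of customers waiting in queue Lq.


λ = 60/1.53 = 39.2157 /hr
μ = 60/1.29 = 46.5116 /hr
ρ = λ/μ = 39.2157/46.5116 = 0.8431
Lq = ρ²/(1−ρ) = 0.7109/0.1569 = 4.5319

Final: 4.5319


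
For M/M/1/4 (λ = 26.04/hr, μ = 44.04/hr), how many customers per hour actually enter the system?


ρ = 0.5913; P_K = (1−ρ)ρ^4/(1−ρ^5) = 0.053849
λ_eff = λ(1 − P_K) = 26.04·(1 − 0.053849) = 26.04·0.946151 = 24.6378 /hr

Final: 24.6378 /hr


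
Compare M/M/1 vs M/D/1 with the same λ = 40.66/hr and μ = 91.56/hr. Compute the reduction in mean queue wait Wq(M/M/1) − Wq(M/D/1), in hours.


ρ = 40.66/91.56 = 0.4441
Wq(M/M/1) = ρ/(μ−λ) = 0.4441/50.90 = 0.008725 hr
Wq(M/D/1) = ρ/(2(μ−λ)) = 0.004362 hr
Savings = 0.008725 − 0.004362 = 0.004362 hr

Final: 0.004362 hr


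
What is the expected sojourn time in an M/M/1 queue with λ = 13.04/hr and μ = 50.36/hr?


W = 1/(μ−λ) = 1/(50.36 − 13.04) = 1/37.32 = 0.02680 hr

Final: 0.02680 hr


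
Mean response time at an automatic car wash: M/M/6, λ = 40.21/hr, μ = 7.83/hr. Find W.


a = 5.1354; ρ = 0.8559; P₀ = 0.003605
Lq = P₀·a^c·ρ/(c!(1−ρ)²) = 3.78482
Wq = Lq/λ = 3.78482/40.21 = 0.09413 hr
W = Wq + 1/μ = 0.09413 + 0.12771 = 0.22184 hr

Final: 0.22184 hr


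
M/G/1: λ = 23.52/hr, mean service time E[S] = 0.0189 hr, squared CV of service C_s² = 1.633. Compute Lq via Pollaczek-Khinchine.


ρ = λ·E[S] = 23.52·0.0189 = 0.4445
Lq = ρ²(1+C_s²)/(2(1−ρ)) = 0.1976·(1+1.633)/(2·0.5555)
= 0.1976·2.6330/1.1109 = 0.46834

Final: 0.46834


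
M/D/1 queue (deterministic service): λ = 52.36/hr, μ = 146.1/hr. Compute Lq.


ρ = 52.36/146.1 = 0.3584
M/D/1: Lq = ρ²/(2(1−ρ)) = 0.1284/(2·0.6416) = 0.10009

Final: 0.10009


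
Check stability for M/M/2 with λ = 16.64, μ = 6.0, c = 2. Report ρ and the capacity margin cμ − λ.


Total capacity cμ = 2·6.0 = 12.00/hr
ρ = λ/(cμ) = 16.64/12.00 = 1.3867
Stable ⇔ ρ < 1: NO
Spare capacity = cμ − λ = 12.00 − 16.64 = -4.64/hr

Final: ρ = 1.3867; unstable; margin = -4.64/hr


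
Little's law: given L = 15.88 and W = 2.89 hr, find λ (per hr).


λ = L/W = 15.88/2.89 = 5.4948 /hr

Final: 5.4948 /hr


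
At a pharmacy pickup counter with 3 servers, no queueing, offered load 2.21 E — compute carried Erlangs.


B(3,2.21) = 0.241440 (Erlang-B)
Carried load = a(1 − B) = 2.21·(1 − 0.241440) = 2.21·0.758560 = 1.6764 E

Final: 1.6764 Erlangs


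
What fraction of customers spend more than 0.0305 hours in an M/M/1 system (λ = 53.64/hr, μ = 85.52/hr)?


W ~ Exponential(μ−λ) for M/M/1.
μ − λ = 85.52 − 53.64 = 31.8800
P(W > t) = e^{−(μ−λ)t} = e^{−0.9723} = 0.378197

Final: 0.378197


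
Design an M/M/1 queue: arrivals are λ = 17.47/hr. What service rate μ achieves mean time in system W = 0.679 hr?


W = 1/(μ−λ) ⇒ μ − λ = 1/W = 1/0.679 = 1.4728
μ = λ + 1/W = 17.47 + 1.4728 = 18.9428 per hr

Final: 18.9428 /hr


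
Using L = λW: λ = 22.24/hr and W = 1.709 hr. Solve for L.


L = λW = 22.24·1.709 = 38.0082

Final: 38.0082


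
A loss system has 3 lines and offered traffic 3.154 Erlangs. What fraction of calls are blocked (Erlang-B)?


B(c,a) = (a^c/c!) / Σ_{k=0}^{c} a^k/k!
a^3/3! = 5.229183
Σ terms (k=0..3): 1.00000 + 3.15400 + 4.97386 + 5.22918 = 14.357041
B = 5.229183/14.357041 = 0.364224

Final: 0.364224


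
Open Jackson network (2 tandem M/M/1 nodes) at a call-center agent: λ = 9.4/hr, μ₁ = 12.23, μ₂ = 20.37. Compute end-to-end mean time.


Each node sees arrival rate λ = 9.4/hr (tandem ⇒ throughput preserved).
W₁ = 1/(μ₁−λ) = 1/(12.23−9.4) = 0.35336 hr
W₂ = 1/(μ₂−λ) = 1/(20.37−9.4) = 0.09116 hr
W_total = W₁ + W₂ = 0.35336 + 0.09116 = 0.44451 hr

Final: 0.44451 hr


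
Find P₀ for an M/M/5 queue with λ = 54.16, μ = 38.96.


a = λ/μ = 54.16/38.96 = 1.3901; ρ = a/c = 0.2780
Σ_{k=0}^{4} a^k/k! (terms k=0..4) = 1.00000 + 1.39014 + 0.96625 + 0.44774 + 0.15561 = 3.95974
Tail: a^5/(5!(1−ρ)) = 5.19157/(120·0.7220) = 0.05992
P₀ = 1/(3.95974 + 0.05992) = 1/4.01967 = 0.248777

Final: 0.248777


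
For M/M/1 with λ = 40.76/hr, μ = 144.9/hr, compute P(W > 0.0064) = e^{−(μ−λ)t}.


W ~ Exponential(μ−λ) for M/M/1.
μ − λ = 144.9 − 40.76 = 104.1400
P(W > t) = e^{−(μ−λ)t} = e^{−0.6665} = 0.513505

Final: 0.513505
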